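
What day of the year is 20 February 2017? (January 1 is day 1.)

Days in months before February: 31 = 31.
Plus 20 days into February → day 51.

51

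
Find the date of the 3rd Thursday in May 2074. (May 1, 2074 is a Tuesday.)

May 2074 begins on a Tuesday, so the first Thursday is May 3 (2 days later).
The 3rd Thursday is 2 weeks later: 3 + 14 = 17.

2074-05-17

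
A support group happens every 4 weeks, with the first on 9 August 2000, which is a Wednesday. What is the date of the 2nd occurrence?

The 2nd occurrence is 1 interval after the first: 1 × 28 = 28 days after 9 August 2000.
August has 31 days — 22 days to the end of August leaves 6.
6 days into September → 6 September 2000.

6 September 2000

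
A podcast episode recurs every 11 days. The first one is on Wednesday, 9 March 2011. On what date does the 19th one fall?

The 19th occurrence is 18 intervals after the first: 18 × 11 = 198 days after 9 March 2011.
March has 31 days — 22 days to the end of March leaves 176.
April has 30 days (146 left).
May has 31 days (115 left).
June has 30 days (85 left).
July has 31 days (54 left).
August has 31 days (23 left).
23 days into September → 23 September 2011.

23 September 2011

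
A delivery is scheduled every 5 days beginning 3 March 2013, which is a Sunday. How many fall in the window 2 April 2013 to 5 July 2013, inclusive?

19

Occurrences land 5·i days after 3 March 2013 for i = 0, 1, 2, …
2 April 2013 is 30 days after the start; 30 ÷ 5 = 6 remainder 0. First occurrence in the window: #7 on 2 April 2013 (6×5 = 30 days in).
5 July 2013 is 124 days after the start; 124 ÷ 5 = 24 remainder 4. Last occurrence in the window: #25 on 1 July 2013.
Occurrences #7 through #25: 19 in total.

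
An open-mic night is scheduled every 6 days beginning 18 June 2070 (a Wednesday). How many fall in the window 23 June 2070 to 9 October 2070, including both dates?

18

Occurrences land 6·i days after 18 June 2070 for i = 0, 1, 2, …
23 June 2070 is 5 days after the start; 5 ÷ 6 = 0 remainder 5; since the remainder is 5, round up to i = 1. First occurrence in the window: #2 on 24 June 2070 (1×6 = 6 days in).
9 October 2070 is 113 days after the start; 113 ÷ 6 = 18 remainder 5. Last occurrence in the window: #19 on 4 October 2070.
Occurrences #2 through #19: 18 in total.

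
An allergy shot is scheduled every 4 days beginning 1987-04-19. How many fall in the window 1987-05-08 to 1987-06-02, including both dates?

Occurrences land 4·i days after 1987-04-19 for i = 0, 1, 2, …
1987-05-08 is 19 days after the start; 19 ÷ 4 = 4 remainder 3; since the remainder is 3, round up to i = 5. First occurrence in the window: #6 on 1987-05-09 (5×4 = 20 days in).
1987-06-02 is 44 days after the start; 44 ÷ 4 = 11 remainder 0. Last occurrence in the window: #12 on 1987-06-02.
Occurrences #6 through #12: 7 in total.

7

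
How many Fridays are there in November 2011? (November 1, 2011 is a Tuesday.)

4

November 1, 2011 is a Tuesday; the first Friday on or after it is November 4, 2011 (3 days later).
From November 4, 2011 to November 30, 2011 is 30 − 4 = 26 days.
26 ÷ 7 = 3 full weeks with remainder 5, so 3 more Fridays after the first → 4.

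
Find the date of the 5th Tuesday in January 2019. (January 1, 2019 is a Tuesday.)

January 29, 2019

January 2019 begins on a Tuesday, so the first Tuesday is January 1.
The 5th Tuesday is 4 weeks later: 1 + 28 = 29.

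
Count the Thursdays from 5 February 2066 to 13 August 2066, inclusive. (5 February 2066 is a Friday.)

27

5 February 2066 is a Friday; the first Thursday on or after it is 11 February 2066 (6 days later).
From 11 February 2066 to 13 August 2066: 17 + 31 + 30 + 31 + 30 + 31 + 13 = 183 days (rest of February, March, April, May, June, July, August).
183 ÷ 7 = 26 full weeks with remainder 1, so 26 more Thursdays after the first → 27.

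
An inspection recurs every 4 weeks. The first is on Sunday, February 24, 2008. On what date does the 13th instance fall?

The 13th occurrence is 12 intervals after the first: 12 × 28 = 336 days after February 24, 2008.
February has 29 days — 5 days to the end of February leaves 331.
March has 31 days (300 left).
April has 30 days (270 left).
May has 31 days (239 left).
June has 30 days (209 left).
July has 31 days (178 left).
August has 31 days (147 left).
September has 30 days (117 left).
October has 31 days (86 left).
November has 30 days (56 left).
December has 31 days (25 left).
25 days into January → January 25, 2009.

January 25, 2009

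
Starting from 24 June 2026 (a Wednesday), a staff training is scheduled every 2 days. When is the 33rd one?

The 33rd occurrence is 32 intervals after the first: 32 × 2 = 64 days after 24 June 2026.
June has 30 days — 6 days to the end of June leaves 58.
July has 31 days (27 left).
27 days into August → 27 August 2026.

27 August 2026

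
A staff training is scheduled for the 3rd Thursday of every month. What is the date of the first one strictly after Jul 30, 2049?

Jul 2049 starts on a Thursday; its first Thursday is the 1st, so the 3rd Thursday is the 15th — Jul 15, 2049.
That is not after Jul 30, 2049, so look at Aug 2049.
Aug 2049 starts on a Sunday; its first Thursday is the 5th, so the 3rd Thursday is the 19th — Aug 19, 2049.

Aug 19, 2049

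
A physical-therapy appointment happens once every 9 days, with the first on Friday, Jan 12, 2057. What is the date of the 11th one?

The 11th occurrence is 10 intervals after the first: 10 × 9 = 90 days after Jan 12, 2057.
Jan has 31 days — 19 days to the end of Jan leaves 71.
Feb has 28 days (43 left).
Mar has 31 days (12 left).
12 days into Apr → Apr 12, 2057.

Apr 12, 2057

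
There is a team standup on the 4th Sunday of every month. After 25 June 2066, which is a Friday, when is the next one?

June 2066 starts on a Tuesday; its first Sunday is the 6th, so the 4th Sunday is the 27th — 27 June 2066.
27 June 2066 is after 25 June 2066, so that is the next one.

27 June 2066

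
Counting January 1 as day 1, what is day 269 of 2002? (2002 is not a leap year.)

26 September 2002

January has 31 days (269 − 31 = 238 remain).
February has 28 days (238 − 28 = 210 remain).
March has 31 days (210 − 31 = 179 remain).
April has 30 days (179 − 30 = 149 remain).
May has 31 days (149 − 31 = 118 remain).
June has 30 days (118 − 30 = 88 remain).
July has 31 days (88 − 31 = 57 remain).
August has 31 days (57 − 31 = 26 remain).
26 into September → September 26.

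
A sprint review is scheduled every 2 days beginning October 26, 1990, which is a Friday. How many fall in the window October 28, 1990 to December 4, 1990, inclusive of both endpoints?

Occurrences land 2·i days after October 26, 1990 for i = 0, 1, 2, …
October 28, 1990 is 2 days after the start; 2 ÷ 2 = 1 remainder 0. First occurrence in the window: #2 on October 28, 1990 (1×2 = 2 days in).
December 4, 1990 is 39 days after the start; 39 ÷ 2 = 19 remainder 1. Last occurrence in the window: #20 on December 3, 1990.
Occurrences #2 through #20: 19 in total.

19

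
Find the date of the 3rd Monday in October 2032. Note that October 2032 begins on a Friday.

October 18, 2032

October 2032 begins on a Friday, so the first Monday is October 4 (3 days later).
The 3rd Monday is 2 weeks later: 4 + 14 = 18.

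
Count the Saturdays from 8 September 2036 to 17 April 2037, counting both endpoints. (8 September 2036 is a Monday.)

31

8 September 2036 is a Monday; the first Saturday on or after it is 13 September 2036 (5 days later).
From 13 September 2036 to 17 April 2037: 17 + 31 + 30 + 31 + 31 + 28 + 31 + 17 = 216 days (rest of September, October, November, December, January, February, March, April).
216 ÷ 7 = 30 full weeks with remainder 6, so 30 more Saturdays after the first → 31.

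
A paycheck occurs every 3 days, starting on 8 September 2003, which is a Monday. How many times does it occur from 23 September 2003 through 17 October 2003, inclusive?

Occurrences land 3·i days after 8 September 2003 for i = 0, 1, 2, …
23 September 2003 is 15 days after the start; 15 ÷ 3 = 5 remainder 0. First occurrence in the window: #6 on 23 September 2003 (5×3 = 15 days in).
17 October 2003 is 39 days after the start; 39 ÷ 3 = 13 remainder 0. Last occurrence in the window: #14 on 17 October 2003.
Occurrences #6 through #14: 9 in total.

9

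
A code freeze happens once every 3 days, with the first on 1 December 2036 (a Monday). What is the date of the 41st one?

The 41st occurrence is 40 intervals after the first: 40 × 3 = 120 days after 1 December 2036.
December has 31 days — 30 days to the end of December leaves 90.
January has 31 days (59 left).
February has 28 days (31 left).
31 days into March → 31 March 2037.

31 March 2037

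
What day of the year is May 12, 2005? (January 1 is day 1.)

132

Days in months before May: 31 + 28 + 31 + 30 = 120.
Plus 12 days into May → day 132.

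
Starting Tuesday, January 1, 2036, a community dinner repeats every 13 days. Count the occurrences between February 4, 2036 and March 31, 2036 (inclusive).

4

Occurrences land 13·i days after January 1, 2036 for i = 0, 1, 2, …
February 4, 2036 is 34 days after the start; 34 ÷ 13 = 2 remainder 8; since the remainder is 8, round up to i = 3. First occurrence in the window: #4 on February 9, 2036 (3×13 = 39 days in).
March 31, 2036 is 90 days after the start; 90 ÷ 13 = 6 remainder 12. Last occurrence in the window: #7 on March 19, 2036.
Occurrences #4 through #7: 4 in total.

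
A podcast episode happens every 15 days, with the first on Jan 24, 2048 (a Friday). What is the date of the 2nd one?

Feb 8, 2048

The 2nd occurrence is 1 interval after the first: 1 × 15 = 15 days after Jan 24, 2048.
Jan has 31 days — 7 days to the end of Jan leaves 8.
8 days into Feb → Feb 8, 2048.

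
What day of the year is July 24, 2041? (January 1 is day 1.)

Days in months before July: 31 + 28 + 31 + 30 + 31 + 30 = 181.
Plus 24 days into July → day 205.

205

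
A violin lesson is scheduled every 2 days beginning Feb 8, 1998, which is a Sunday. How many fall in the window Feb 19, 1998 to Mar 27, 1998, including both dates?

Occurrences land 2·i days after Feb 8, 1998 for i = 0, 1, 2, …
Feb 19, 1998 is 11 days after the start; 11 ÷ 2 = 5 remainder 1; since the remainder is 1, round up to i = 6. First occurrence in the window: #7 on Feb 20, 1998 (6×2 = 12 days in).
Mar 27, 1998 is 47 days after the start; 47 ÷ 2 = 23 remainder 1. Last occurrence in the window: #24 on Mar 26, 1998.
Occurrences #7 through #24: 18 in total.

18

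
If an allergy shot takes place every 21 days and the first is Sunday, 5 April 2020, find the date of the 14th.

3 January 2021

The 14th occurrence is 13 intervals after the first: 13 × 21 = 273 days after 5 April 2020.
April has 30 days — 25 days to the end of April leaves 248.
May has 31 days (217 left).
June has 30 days (187 left).
July has 31 days (156 left).
August has 31 days (125 left).
September has 30 days (95 left).
October has 31 days (64 left).
November has 30 days (34 left).
December has 31 days (3 left).
3 days into January → 3 January 2021.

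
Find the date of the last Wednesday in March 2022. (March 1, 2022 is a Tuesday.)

30 March 2022

March 2022 begins on a Tuesday, so the first Wednesday is March 2 (1 day later).
March 2022 has 31 days. Adding weeks: 2, 9, 16, 23, 30 — the last one ≤ 31 is the 30th.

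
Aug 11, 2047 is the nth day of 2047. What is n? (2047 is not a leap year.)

223

Days in months before Aug: 31 + 28 + 31 + 30 + 31 + 30 + 31 = 212.
Plus 11 days into Aug → day 223.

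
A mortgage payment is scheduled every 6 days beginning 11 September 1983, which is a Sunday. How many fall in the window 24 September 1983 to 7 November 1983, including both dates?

Occurrences land 6·i days after 11 September 1983 for i = 0, 1, 2, …
24 September 1983 is 13 days after the start; 13 ÷ 6 = 2 remainder 1; since the remainder is 1, round up to i = 3. First occurrence in the window: #4 on 29 September 1983 (3×6 = 18 days in).
7 November 1983 is 57 days after the start; 57 ÷ 6 = 9 remainder 3. Last occurrence in the window: #10 on 4 November 1983.
Occurrences #4 through #10: 7 in total.

7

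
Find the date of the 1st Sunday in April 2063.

April 2063 begins on a Sunday, so the first Sunday is April 1.

April 1, 2063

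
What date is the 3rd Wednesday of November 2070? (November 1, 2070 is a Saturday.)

November 19, 2070

November 2070 begins on a Saturday, so the first Wednesday is November 5 (4 days later).
The 3rd Wednesday is 2 weeks later: 5 + 14 = 19.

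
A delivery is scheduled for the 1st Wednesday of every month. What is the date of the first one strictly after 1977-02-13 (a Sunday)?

February 1977 starts on a Tuesday, so its 1st Wednesday is 1977-02-02 (1 day in).
That is not after 1977-02-13, so look at March 1977.
March 1977 starts on a Tuesday, so its 1st Wednesday is 1977-03-02 (1 day in).

1977-03-02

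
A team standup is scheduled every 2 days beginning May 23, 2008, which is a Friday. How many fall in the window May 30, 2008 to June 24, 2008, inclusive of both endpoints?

13

Occurrences land 2·i days after May 23, 2008 for i = 0, 1, 2, …
May 30, 2008 is 7 days after the start; 7 ÷ 2 = 3 remainder 1; since the remainder is 1, round up to i = 4. First occurrence in the window: #5 on May 31, 2008 (4×2 = 8 days in).
June 24, 2008 is 32 days after the start; 32 ÷ 2 = 16 remainder 0. Last occurrence in the window: #17 on June 24, 2008.
Occurrences #5 through #17: 13 in total.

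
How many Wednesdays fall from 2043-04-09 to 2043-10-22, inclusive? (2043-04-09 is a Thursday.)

28

2043-04-09 is a Thursday; the first Wednesday on or after it is 2043-04-15 (6 days later).
From 2043-04-15 to 2043-10-22: 15 + 31 + 30 + 31 + 31 + 30 + 22 = 190 days (rest of April, May, June, July, August, September, October).
190 ÷ 7 = 27 full weeks with remainder 1, so 27 more Wednesdays after the first → 28.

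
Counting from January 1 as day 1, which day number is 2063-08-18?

230

Days in months before August: 31 + 28 + 31 + 30 + 31 + 30 + 31 = 212.
Plus 18 days into August → day 230.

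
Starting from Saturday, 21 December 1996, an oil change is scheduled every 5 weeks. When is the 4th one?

5 April 1997

The 4th occurrence is 3 intervals after the first: 3 × 35 = 105 days after 21 December 1996.
December has 31 days — 10 days to the end of December leaves 95.
January has 31 days (64 left).
February has 28 days (36 left).
March has 31 days (5 left).
5 days into April → 5 April 1997.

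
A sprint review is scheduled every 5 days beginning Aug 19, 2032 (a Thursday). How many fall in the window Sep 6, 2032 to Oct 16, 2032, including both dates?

8

Occurrences land 5·i days after Aug 19, 2032 for i = 0, 1, 2, …
Sep 6, 2032 is 18 days after the start; 18 ÷ 5 = 3 remainder 3; since the remainder is 3, round up to i = 4. First occurrence in the window: #5 on Sep 8, 2032 (4×5 = 20 days in).
Oct 16, 2032 is 58 days after the start; 58 ÷ 5 = 11 remainder 3. Last occurrence in the window: #12 on Oct 13, 2032.
Occurrences #5 through #12: 8 in total.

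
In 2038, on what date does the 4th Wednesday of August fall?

August 25, 2038

The first Wednesday of August 2038 is August 4.
The 4th Wednesday is 3 weeks later: 4 + 21 = 25.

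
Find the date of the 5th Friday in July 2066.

The first Friday of July 2066 is July 2.
The 5th Friday is 4 weeks later: 2 + 28 = 30.

2066-07-30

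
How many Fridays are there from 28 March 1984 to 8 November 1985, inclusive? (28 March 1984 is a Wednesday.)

28 March 1984 is a Wednesday; the first Friday on or after it is 30 March 1984 (2 days later).
From 30 March 1984 to 8 November 1985: 276 + 312 = 588 days (rest of 1984, to 8 November 1985 in 1985).
588 ÷ 7 = 84 full weeks with remainder 0, so 84 more Fridays after the first → 85.

85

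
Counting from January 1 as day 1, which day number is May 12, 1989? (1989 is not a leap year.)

Days in months before May: 31 + 28 + 31 + 30 = 120.
Plus 12 days into May → day 132.

132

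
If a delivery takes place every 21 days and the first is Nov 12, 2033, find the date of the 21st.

Jan 6, 2035

The 21st occurrence is 20 intervals after the first: 20 × 21 = 420 days after Nov 12, 2033.
Nov has 30 days — 18 days to the end of Nov leaves 402.
From end of Nov to end of 2033 is 31 days (371 left).
2034 has 365 days (6 left).
6 days into Jan → Jan 6, 2035.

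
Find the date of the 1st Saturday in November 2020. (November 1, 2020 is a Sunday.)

November 2020 begins on a Sunday, so the first Saturday is November 7 (6 days later).

7 November 2020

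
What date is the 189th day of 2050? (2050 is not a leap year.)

January has 31 days (189 − 31 = 158 remain).
February has 28 days (158 − 28 = 130 remain).
March has 31 days (130 − 31 = 99 remain).
April has 30 days (99 − 30 = 69 remain).
May has 31 days (69 − 31 = 38 remain).
June has 30 days (38 − 30 = 8 remain).
8 into July → July 8.

July 8, 2050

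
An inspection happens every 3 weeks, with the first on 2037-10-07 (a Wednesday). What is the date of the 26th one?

2039-03-16

The 26th occurrence is 25 intervals after the first: 25 × 21 = 525 days after 2037-10-07.
October has 31 days — 24 days to the end of October leaves 501.
From end of October to end of 2037 is 61 days (440 left).
2038 has 365 days (75 left).
January has 31 days (44 left).
February has 28 days (16 left).
16 days into March → 2039-03-16.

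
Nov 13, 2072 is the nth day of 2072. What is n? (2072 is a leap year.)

318

Days in months before Nov: 31 + 29 + 31 + 30 + 31 + 30 + 31 + 31 + 30 + 31 = 305.
Plus 13 days into Nov → day 318.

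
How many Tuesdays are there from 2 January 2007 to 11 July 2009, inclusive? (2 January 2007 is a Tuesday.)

2 January 2007 is a Tuesday; the first Tuesday on or after it is 2 January 2007.
From 2 January 2007 to 11 July 2009: 363 + 366 + 192 = 921 days (rest of 2007, 2008, to 11 July 2009 in 2009).
921 ÷ 7 = 131 full weeks with remainder 4, so 131 more Tuesdays after the first → 132.

132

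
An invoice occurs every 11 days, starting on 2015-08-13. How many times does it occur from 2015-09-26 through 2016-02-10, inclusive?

13

Occurrences land 11·i days after 2015-08-13 for i = 0, 1, 2, …
2015-09-26 is 44 days after the start; 44 ÷ 11 = 4 remainder 0. First occurrence in the window: #5 on 2015-09-26 (4×11 = 44 days in).
2016-02-10 is 181 days after the start; 181 ÷ 11 = 16 remainder 5. Last occurrence in the window: #17 on 2016-02-05.
Occurrences #5 through #17: 13 in total.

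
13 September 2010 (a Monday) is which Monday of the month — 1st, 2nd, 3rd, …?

2nd

Day 13 falls in week ⌈13/7⌉ of the month.
Days 1–7 hold the 1st Monday, 8–14 the 2nd, 15–21 the 3rd, 22–28 the 4th, 29–31 the 5th.
13 is in the range for the 2nd.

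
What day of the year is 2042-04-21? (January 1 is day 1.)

Days in months before April: 31 + 28 + 31 = 90.
Plus 21 days into April → day 111.

111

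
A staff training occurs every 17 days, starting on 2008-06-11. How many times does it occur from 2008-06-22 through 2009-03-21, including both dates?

16

Occurrences land 17·i days after 2008-06-11 for i = 0, 1, 2, …
2008-06-22 is 11 days after the start; 11 ÷ 17 = 0 remainder 11; since the remainder is 11, round up to i = 1. First occurrence in the window: #2 on 2008-06-28 (1×17 = 17 days in).
2009-03-21 is 283 days after the start; 283 ÷ 17 = 16 remainder 11. Last occurrence in the window: #17 on 2009-03-10.
Occurrences #2 through #17: 16 in total.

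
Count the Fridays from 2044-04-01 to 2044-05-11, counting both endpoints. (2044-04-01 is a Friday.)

2044-04-01 is a Friday; the first Friday on or after it is 2044-04-01.
From 2044-04-01 to 2044-05-11: 29 + 11 = 40 days (rest of April, May).
40 ÷ 7 = 5 full weeks with remainder 5, so 5 more Fridays after the first → 6.

6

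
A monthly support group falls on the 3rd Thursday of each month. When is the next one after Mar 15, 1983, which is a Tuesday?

Mar 1983 starts on a Tuesday; its first Thursday is the 3rd, so the 3rd Thursday is the 17th — Mar 17, 1983.
Mar 17, 1983 is after Mar 15, 1983, so that is the next one.

Mar 17, 1983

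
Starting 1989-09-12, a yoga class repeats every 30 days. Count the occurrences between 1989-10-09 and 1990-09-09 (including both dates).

Occurrences land 30·i days after 1989-09-12 for i = 0, 1, 2, …
1989-10-09 is 27 days after the start; 27 ÷ 30 = 0 remainder 27; since the remainder is 27, round up to i = 1. First occurrence in the window: #2 on 1989-10-12 (1×30 = 30 days in).
1990-09-09 is 362 days after the start; 362 ÷ 30 = 12 remainder 2. Last occurrence in the window: #13 on 1990-09-07.
Occurrences #2 through #13: 12 in total.

12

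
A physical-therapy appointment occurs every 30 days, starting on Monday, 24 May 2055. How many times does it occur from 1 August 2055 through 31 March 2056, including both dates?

Occurrences land 30·i days after 24 May 2055 for i = 0, 1, 2, …
1 August 2055 is 69 days after the start; 69 ÷ 30 = 2 remainder 9; since the remainder is 9, round up to i = 3. First occurrence in the window: #4 on 22 August 2055 (3×30 = 90 days in).
31 March 2056 is 312 days after the start; 312 ÷ 30 = 10 remainder 12. Last occurrence in the window: #11 on 19 March 2056.
Occurrences #4 through #11: 8 in total.

8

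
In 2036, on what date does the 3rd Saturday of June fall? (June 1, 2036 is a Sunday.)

21 June 2036

June 2036 begins on a Sunday, so the first Saturday is June 7 (6 days later).
The 3rd Saturday is 2 weeks later: 7 + 14 = 21.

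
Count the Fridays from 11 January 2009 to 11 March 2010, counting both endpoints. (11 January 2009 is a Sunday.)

11 January 2009 is a Sunday; the first Friday on or after it is 16 January 2009 (5 days later).
From 16 January 2009 to 11 March 2010: 349 + 70 = 419 days (rest of 2009, to 11 March 2010 in 2010).
419 ÷ 7 = 59 full weeks with remainder 6, so 59 more Fridays after the first → 60.

60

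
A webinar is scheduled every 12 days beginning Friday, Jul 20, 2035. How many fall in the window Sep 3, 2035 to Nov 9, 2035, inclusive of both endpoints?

Occurrences land 12·i days after Jul 20, 2035 for i = 0, 1, 2, …
Sep 3, 2035 is 45 days after the start; 45 ÷ 12 = 3 remainder 9; since the remainder is 9, round up to i = 4. First occurrence in the window: #5 on Sep 6, 2035 (4×12 = 48 days in).
Nov 9, 2035 is 112 days after the start; 112 ÷ 12 = 9 remainder 4. Last occurrence in the window: #10 on Nov 5, 2035.
Occurrences #5 through #10: 6 in total.

6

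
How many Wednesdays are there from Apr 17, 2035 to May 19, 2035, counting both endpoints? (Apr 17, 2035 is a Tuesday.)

Apr 17, 2035 is a Tuesday; the first Wednesday on or after it is Apr 18, 2035 (1 day later).
From Apr 18, 2035 to May 19, 2035: 12 + 19 = 31 days (rest of Apr, May).
31 ÷ 7 = 4 full weeks with remainder 3, so 4 more Wednesdays after the first → 5.

5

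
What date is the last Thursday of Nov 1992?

Nov 26, 1992

The first Thursday of Nov 1992 is Nov 5.
Nov 1992 has 30 days. Adding weeks: 5, 12, 19, 26 — the last one ≤ 30 is the 26th.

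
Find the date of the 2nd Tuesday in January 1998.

The first Tuesday of January 1998 is January 6.
The 2nd Tuesday is 1 weeks later: 6 + 7 = 13.

January 13, 1998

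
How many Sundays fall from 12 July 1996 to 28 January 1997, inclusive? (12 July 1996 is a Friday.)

12 July 1996 is a Friday; the first Sunday on or after it is 14 July 1996 (2 days later).
From 14 July 1996 to 28 January 1997: 17 + 31 + 30 + 31 + 30 + 31 + 28 = 198 days (rest of July, August, September, October, November, December, January).
198 ÷ 7 = 28 full weeks with remainder 2, so 28 more Sundays after the first → 29.

29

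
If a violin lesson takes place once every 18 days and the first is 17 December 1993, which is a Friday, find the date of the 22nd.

30 December 1994

The 22nd occurrence is 21 intervals after the first: 21 × 18 = 378 days after 17 December 1993.
December has 31 days — 14 days to the end of December leaves 364.
January has 31 days (333 left).
February has 28 days (305 left).
March has 31 days (274 left).
April has 30 days (244 left).
May has 31 days (213 left).
June has 30 days (183 left).
July has 31 days (152 left).
August has 31 days (121 left).
September has 30 days (91 left).
October has 31 days (60 left).
November has 30 days (30 left).
30 days into December → 30 December 1994.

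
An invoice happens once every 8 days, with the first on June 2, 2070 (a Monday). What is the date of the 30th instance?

January 20, 2071

The 30th occurrence is 29 intervals after the first: 29 × 8 = 232 days after June 2, 2070.
June has 30 days — 28 days to the end of June leaves 204.
July has 31 days (173 left).
August has 31 days (142 left).
September has 30 days (112 left).
October has 31 days (81 left).
November has 30 days (51 left).
December has 31 days (20 left).
20 days into January → January 20, 2071.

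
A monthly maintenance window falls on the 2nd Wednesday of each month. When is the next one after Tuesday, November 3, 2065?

November 2065 starts on a Sunday; its first Wednesday is the 4th, so the 2nd Wednesday is the 11th — November 11, 2065.
November 11, 2065 is after November 3, 2065, so that is the next one.

November 11, 2065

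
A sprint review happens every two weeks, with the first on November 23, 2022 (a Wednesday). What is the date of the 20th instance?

August 16, 2023

The 20th occurrence is 19 intervals after the first: 19 × 14 = 266 days after November 23, 2022.
November has 30 days — 7 days to the end of November leaves 259.
December has 31 days (228 left).
January has 31 days (197 left).
February has 28 days (169 left).
March has 31 days (138 left).
April has 30 days (108 left).
May has 31 days (77 left).
June has 30 days (47 left).
July has 31 days (16 left).
16 days into August → August 16, 2023.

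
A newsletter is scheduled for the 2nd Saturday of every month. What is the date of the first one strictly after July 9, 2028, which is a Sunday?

July 2028 starts on a Saturday; its first Saturday is the 1st, so the 2nd Saturday is the 8th — July 8, 2028.
That is not after July 9, 2028, so look at August 2028.
August 2028 starts on a Tuesday; its first Saturday is the 5th, so the 2nd Saturday is the 12th — August 12, 2028.

August 12, 2028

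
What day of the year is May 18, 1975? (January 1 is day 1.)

138

Days in months before May: 31 + 28 + 31 + 30 = 120.
Plus 18 days into May → day 138.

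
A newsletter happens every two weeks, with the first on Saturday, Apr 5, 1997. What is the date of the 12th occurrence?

The 12th occurrence is 11 intervals after the first: 11 × 14 = 154 days after Apr 5, 1997.
Apr has 30 days — 25 days to the end of Apr leaves 129.
May has 31 days (98 left).
Jun has 30 days (68 left).
Jul has 31 days (37 left).
Aug has 31 days (6 left).
6 days into Sep → Sep 6, 1997.

Sep 6, 1997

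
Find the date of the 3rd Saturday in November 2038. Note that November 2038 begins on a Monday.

November 20, 2038

November 2038 begins on a Monday, so the first Saturday is November 6 (5 days later).
The 3rd Saturday is 2 weeks later: 6 + 14 = 20.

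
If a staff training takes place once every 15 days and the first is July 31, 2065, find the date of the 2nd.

The 2nd occurrence is 1 interval after the first: 1 × 15 = 15 days after July 31, 2065.
July has 31 days — 0 days to the end of July leaves 15.
15 days into August → August 15, 2065.

August 15, 2065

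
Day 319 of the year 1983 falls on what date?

January has 31 days (319 − 31 = 288 remain).
February has 28 days (288 − 28 = 260 remain).
March has 31 days (260 − 31 = 229 remain).
April has 30 days (229 − 30 = 199 remain).
May has 31 days (199 − 31 = 168 remain).
June has 30 days (168 − 30 = 138 remain).
July has 31 days (138 − 31 = 107 remain).
August has 31 days (107 − 31 = 76 remain).
September has 30 days (76 − 30 = 46 remain).
October has 31 days (46 − 31 = 15 remain).
15 into November → November 15.

15 November 1983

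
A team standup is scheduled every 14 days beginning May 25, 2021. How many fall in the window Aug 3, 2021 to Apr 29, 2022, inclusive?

20

Occurrences land 14·i days after May 25, 2021 for i = 0, 1, 2, …
Aug 3, 2021 is 70 days after the start; 70 ÷ 14 = 5 remainder 0. First occurrence in the window: #6 on Aug 3, 2021 (5×14 = 70 days in).
Apr 29, 2022 is 339 days after the start; 339 ÷ 14 = 24 remainder 3. Last occurrence in the window: #25 on Apr 26, 2022.
Occurrences #6 through #25: 20 in total.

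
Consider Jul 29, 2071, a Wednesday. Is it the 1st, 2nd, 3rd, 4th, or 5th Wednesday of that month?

5th

Day 29 falls in week ⌈29/7⌉ of the month.
Days 1–7 hold the 1st Wednesday, 8–14 the 2nd, 15–21 the 3rd, 22–28 the 4th, 29–31 the 5th.
29 is in the range for the 5th.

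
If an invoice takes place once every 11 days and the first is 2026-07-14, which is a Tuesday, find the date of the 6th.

2026-09-07

The 6th occurrence is 5 intervals after the first: 5 × 11 = 55 days after 2026-07-14.
July has 31 days — 17 days to the end of July leaves 38.
August has 31 days (7 left).
7 days into September → 2026-09-07.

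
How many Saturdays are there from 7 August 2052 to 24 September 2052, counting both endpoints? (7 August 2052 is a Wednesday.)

7

7 August 2052 is a Wednesday; the first Saturday on or after it is 10 August 2052 (3 days later).
From 10 August 2052 to 24 September 2052: 21 + 24 = 45 days (rest of August, September).
45 ÷ 7 = 6 full weeks with remainder 3, so 6 more Saturdays after the first → 7.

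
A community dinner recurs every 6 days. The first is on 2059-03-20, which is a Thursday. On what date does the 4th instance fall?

2059-04-07

The 4th occurrence is 3 intervals after the first: 3 × 6 = 18 days after 2059-03-20.
March has 31 days — 11 days to the end of March leaves 7.
7 days into April → 2059-04-07.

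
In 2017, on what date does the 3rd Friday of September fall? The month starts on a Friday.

15 September 2017

September 2017 begins on a Friday, so the first Friday is September 1.
The 3rd Friday is 2 weeks later: 1 + 14 = 15.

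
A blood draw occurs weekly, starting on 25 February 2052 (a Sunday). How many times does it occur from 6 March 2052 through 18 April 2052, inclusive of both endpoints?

6

Occurrences land 7·i days after 25 February 2052 for i = 0, 1, 2, …
6 March 2052 is 10 days after the start; 10 ÷ 7 = 1 remainder 3; since the remainder is 3, round up to i = 2. First occurrence in the window: #3 on 10 March 2052 (2×7 = 14 days in).
18 April 2052 is 53 days after the start; 53 ÷ 7 = 7 remainder 4. Last occurrence in the window: #8 on 14 April 2052.
Occurrences #3 through #8: 6 in total.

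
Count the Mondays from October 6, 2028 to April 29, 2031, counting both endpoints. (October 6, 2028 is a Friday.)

October 6, 2028 is a Friday; the first Monday on or after it is October 9, 2028 (3 days later).
From October 9, 2028 to April 29, 2031: 83 + 365 + 365 + 119 = 932 days (rest of 2028, 2029, 2030, to April 29, 2031 in 2031).
932 ÷ 7 = 133 full weeks with remainder 1, so 133 more Mondays after the first → 134.

134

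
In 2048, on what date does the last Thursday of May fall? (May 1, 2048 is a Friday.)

28 May 2048

May 2048 begins on a Friday, so the first Thursday is May 7 (6 days later).
May 2048 has 31 days. Adding weeks: 7, 14, 21, 28 — the last one ≤ 31 is the 28th.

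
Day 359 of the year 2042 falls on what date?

Dec 25, 2042

Jan has 31 days (359 − 31 = 328 remain).
Feb has 28 days (328 − 28 = 300 remain).
Mar has 31 days (300 − 31 = 269 remain).
Apr has 30 days (269 − 30 = 239 remain).
May has 31 days (239 − 31 = 208 remain).
Jun has 30 days (208 − 30 = 178 remain).
Jul has 31 days (178 − 31 = 147 remain).
Aug has 31 days (147 − 31 = 116 remain).
Sep has 30 days (116 − 30 = 86 remain).
Oct has 31 days (86 − 31 = 55 remain).
Nov has 30 days (55 − 30 = 25 remain).
25 into Dec → Dec 25.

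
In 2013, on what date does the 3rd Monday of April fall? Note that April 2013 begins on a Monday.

April 2013 begins on a Monday, so the first Monday is April 1.
The 3rd Monday is 2 weeks later: 1 + 14 = 15.

2013-04-15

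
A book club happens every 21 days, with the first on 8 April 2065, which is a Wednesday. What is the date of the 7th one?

The 7th occurrence is 6 intervals after the first: 6 × 21 = 126 days after 8 April 2065.
April has 30 days — 22 days to the end of April leaves 104.
May has 31 days (73 left).
June has 30 days (43 left).
July has 31 days (12 left).
12 days into August → 12 August 2065.

12 August 2065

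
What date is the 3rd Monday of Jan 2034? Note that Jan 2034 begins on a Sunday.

Jan 2034 begins on a Sunday, so the first Monday is Jan 2 (1 day later).
The 3rd Monday is 2 weeks later: 2 + 14 = 16.

Jan 16, 2034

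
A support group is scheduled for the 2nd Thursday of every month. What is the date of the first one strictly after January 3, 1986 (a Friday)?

January 1986 starts on a Wednesday; its first Thursday is the 2nd, so the 2nd Thursday is the 9th — January 9, 1986.
January 9, 1986 is after January 3, 1986, so that is the next one.

January 9, 1986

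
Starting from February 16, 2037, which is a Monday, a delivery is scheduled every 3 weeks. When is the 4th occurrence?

The 4th occurrence is 3 intervals after the first: 3 × 21 = 63 days after February 16, 2037.
February has 28 days — 12 days to the end of February leaves 51.
March has 31 days (20 left).
20 days into April → April 20, 2037.

April 20, 2037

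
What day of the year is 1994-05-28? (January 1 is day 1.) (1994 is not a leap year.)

Days in months before May: 31 + 28 + 31 + 30 = 120.
Plus 28 days into May → day 148.

148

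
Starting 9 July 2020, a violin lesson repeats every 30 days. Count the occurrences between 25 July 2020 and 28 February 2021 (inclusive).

Occurrences land 30·i days after 9 July 2020 for i = 0, 1, 2, …
25 July 2020 is 16 days after the start; 16 ÷ 30 = 0 remainder 16; since the remainder is 16, round up to i = 1. First occurrence in the window: #2 on 8 August 2020 (1×30 = 30 days in).
28 February 2021 is 234 days after the start; 234 ÷ 30 = 7 remainder 24. Last occurrence in the window: #8 on 4 February 2021.
Occurrences #2 through #8: 7 in total.

7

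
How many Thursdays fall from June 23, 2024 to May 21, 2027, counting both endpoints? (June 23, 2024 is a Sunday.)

June 23, 2024 is a Sunday; the first Thursday on or after it is June 27, 2024 (4 days later).
From June 27, 2024 to May 21, 2027: 187 + 365 + 365 + 141 = 1058 days (rest of 2024, 2025, 2026, to May 21, 2027 in 2027).
1058 ÷ 7 = 151 full weeks with remainder 1, so 151 more Thursdays after the first → 152.

152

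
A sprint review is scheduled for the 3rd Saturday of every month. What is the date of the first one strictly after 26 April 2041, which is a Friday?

April 2041 starts on a Monday; its first Saturday is the 6th, so the 3rd Saturday is the 20th — 20 April 2041.
That is not after 26 April 2041, so look at May 2041.
May 2041 starts on a Wednesday; its first Saturday is the 4th, so the 3rd Saturday is the 18th — 18 May 2041.

18 May 2041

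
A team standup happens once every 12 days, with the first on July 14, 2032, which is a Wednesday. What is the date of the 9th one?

October 18, 2032

The 9th occurrence is 8 intervals after the first: 8 × 12 = 96 days after July 14, 2032.
July has 31 days — 17 days to the end of July leaves 79.
August has 31 days (48 left).
September has 30 days (18 left).
18 days into October → October 18, 2032.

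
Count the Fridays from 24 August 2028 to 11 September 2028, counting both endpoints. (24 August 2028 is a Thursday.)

3

24 August 2028 is a Thursday; the first Friday on or after it is 25 August 2028 (1 day later).
From 25 August 2028 to 11 September 2028: 6 + 11 = 17 days (rest of August, September).
17 ÷ 7 = 2 full weeks with remainder 3, so 2 more Fridays after the first → 3.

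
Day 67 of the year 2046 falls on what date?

Jan has 31 days (67 − 31 = 36 remain).
Feb has 28 days (36 − 28 = 8 remain).
8 into Mar → Mar 8.

Mar 8, 2046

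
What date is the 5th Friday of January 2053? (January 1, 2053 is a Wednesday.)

January 2053 begins on a Wednesday, so the first Friday is January 3 (2 days later).
The 5th Friday is 4 weeks later: 3 + 28 = 31.

January 31, 2053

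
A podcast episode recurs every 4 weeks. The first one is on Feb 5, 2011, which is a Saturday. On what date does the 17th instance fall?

The 17th occurrence is 16 intervals after the first: 16 × 28 = 448 days after Feb 5, 2011.
Feb has 28 days — 23 days to the end of Feb leaves 425.
From end of Feb to end of 2011 is 306 days (119 left).
Jan has 31 days (88 left).
Feb has 29 days (59 left).
Mar has 31 days (28 left).
28 days into Apr → Apr 28, 2012.

Apr 28, 2012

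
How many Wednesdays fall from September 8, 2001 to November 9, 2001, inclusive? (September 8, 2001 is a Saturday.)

September 8, 2001 is a Saturday; the first Wednesday on or after it is September 12, 2001 (4 days later).
From September 12, 2001 to November 9, 2001: 18 + 31 + 9 = 58 days (rest of September, October, November).
58 ÷ 7 = 8 full weeks with remainder 2, so 8 more Wednesdays after the first → 9.

9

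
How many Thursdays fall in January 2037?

5

1 January 2037 is a Thursday; the first Thursday on or after it is 1 January 2037.
From 1 January 2037 to 31 January 2037 is 31 − 1 = 30 days.
30 ÷ 7 = 4 full weeks with remainder 2, so 4 more Thursdays after the first → 5.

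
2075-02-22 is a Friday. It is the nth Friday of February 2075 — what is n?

4th

Day 22 falls in week ⌈22/7⌉ of the month.
Days 1–7 hold the 1st Friday, 8–14 the 2nd, 15–21 the 3rd, 22–28 the 4th, 29–31 the 5th.
22 is in the range for the 4th.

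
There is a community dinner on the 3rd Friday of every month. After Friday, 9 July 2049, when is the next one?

July 2049 starts on a Thursday; its first Friday is the 2nd, so the 3rd Friday is the 16th — 16 July 2049.
16 July 2049 is after 9 July 2049, so that is the next one.

16 July 2049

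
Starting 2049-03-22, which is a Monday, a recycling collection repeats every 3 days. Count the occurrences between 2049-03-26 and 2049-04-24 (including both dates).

Occurrences land 3·i days after 2049-03-22 for i = 0, 1, 2, …
2049-03-26 is 4 days after the start; 4 ÷ 3 = 1 remainder 1; since the remainder is 1, round up to i = 2. First occurrence in the window: #3 on 2049-03-28 (2×3 = 6 days in).
2049-04-24 is 33 days after the start; 33 ÷ 3 = 11 remainder 0. Last occurrence in the window: #12 on 2049-04-24.
Occurrences #3 through #12: 10 in total.

10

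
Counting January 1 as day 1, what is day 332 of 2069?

28 November 2069

January has 31 days (332 − 31 = 301 remain).
February has 28 days (301 − 28 = 273 remain).
March has 31 days (273 − 31 = 242 remain).
April has 30 days (242 − 30 = 212 remain).
May has 31 days (212 − 31 = 181 remain).
June has 30 days (181 − 30 = 151 remain).
July has 31 days (151 − 31 = 120 remain).
August has 31 days (120 − 31 = 89 remain).
September has 30 days (89 − 30 = 59 remain).
October has 31 days (59 − 31 = 28 remain).
28 into November → November 28.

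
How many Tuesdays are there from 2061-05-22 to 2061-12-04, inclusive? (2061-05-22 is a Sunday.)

2061-05-22 is a Sunday; the first Tuesday on or after it is 2061-05-24 (2 days later).
From 2061-05-24 to 2061-12-04: 7 + 30 + 31 + 31 + 30 + 31 + 30 + 4 = 194 days (rest of May, June, July, August, September, October, November, December).
194 ÷ 7 = 27 full weeks with remainder 5, so 27 more Tuesdays after the first → 28.

28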